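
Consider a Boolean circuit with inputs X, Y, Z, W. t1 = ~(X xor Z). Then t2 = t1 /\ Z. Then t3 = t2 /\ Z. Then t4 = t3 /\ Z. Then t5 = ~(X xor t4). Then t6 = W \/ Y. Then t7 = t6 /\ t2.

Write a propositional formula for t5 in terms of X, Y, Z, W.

t1 = ~(X xor Z)
t2 = t1 /\ Z = (~(X xor Z)) /\ Z
t3 = t2 /\ Z = ((~(X xor Z)) /\ Z) /\ Z
t4 = t3 /\ Z = (((~(X xor Z)) /\ Z) /\ Z) /\ Z
t5 = ~(X xor t4) = ~(X xor ((((~(X xor Z)) /\ Z) /\ Z) /\ Z))

~(X xor ((((~(X xor Z)) /\ Z) /\ Z) /\ Z))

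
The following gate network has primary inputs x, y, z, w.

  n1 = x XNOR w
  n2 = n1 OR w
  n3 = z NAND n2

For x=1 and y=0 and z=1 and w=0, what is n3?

n1 = 1 XNOR 0 = 0
n2 = 0 OR 0 = 0
n3 = 1 NAND 0 = 1

1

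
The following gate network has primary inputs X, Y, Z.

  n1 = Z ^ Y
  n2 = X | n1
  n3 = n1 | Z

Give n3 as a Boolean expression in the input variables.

n1 = Z ^ Y
n3 = n1 | Z = (Z ^ Y) | Z

(Z ^ Y) | Z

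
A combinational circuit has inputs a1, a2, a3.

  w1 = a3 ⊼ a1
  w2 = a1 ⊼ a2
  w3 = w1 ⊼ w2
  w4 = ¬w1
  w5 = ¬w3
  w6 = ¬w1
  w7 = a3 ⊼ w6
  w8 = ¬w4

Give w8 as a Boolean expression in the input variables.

¬¬(a3 ⊼ a1)

w1 = a3 ⊼ a1
w4 = ¬w1 = ¬(a3 ⊼ a1)
w8 = ¬w4 = ¬¬(a3 ⊼ a1)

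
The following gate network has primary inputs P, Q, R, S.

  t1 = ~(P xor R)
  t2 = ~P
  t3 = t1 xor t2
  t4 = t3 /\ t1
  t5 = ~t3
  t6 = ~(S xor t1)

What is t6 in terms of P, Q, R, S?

~(S xor (~(P xor R)))

t1 = ~(P xor R)
t6 = ~(S xor t1) = ~(S xor (~(P xor R)))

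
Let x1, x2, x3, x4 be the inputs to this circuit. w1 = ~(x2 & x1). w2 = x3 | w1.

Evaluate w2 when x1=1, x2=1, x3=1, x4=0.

1

w1 = ~(1 & 1) = 0
w2 = 1 | 0 = 1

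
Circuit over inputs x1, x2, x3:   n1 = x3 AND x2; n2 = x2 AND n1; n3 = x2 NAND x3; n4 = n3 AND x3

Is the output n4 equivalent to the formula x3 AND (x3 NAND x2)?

Yes

n3 = x2 NAND x3
n4 = n3 AND x3 = (x2 NAND x3) AND x3
At x1=0, x2=0, x3=0: circuit gives 0, formula gives 0.
At x1=0, x2=0, x3=1: circuit gives 1, formula gives 1.
Agrees on all 8 inputs.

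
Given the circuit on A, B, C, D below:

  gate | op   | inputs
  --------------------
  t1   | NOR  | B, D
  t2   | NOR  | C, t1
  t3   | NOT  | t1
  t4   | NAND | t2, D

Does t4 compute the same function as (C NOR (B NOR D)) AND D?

No

t1 = B NOR D
t2 = C NOR t1 = C NOR (B NOR D)
t4 = t2 NAND D = (C NOR (B NOR D)) NAND D
At A=0, B=0, C=0, D=0: circuit gives 1, formula gives 0.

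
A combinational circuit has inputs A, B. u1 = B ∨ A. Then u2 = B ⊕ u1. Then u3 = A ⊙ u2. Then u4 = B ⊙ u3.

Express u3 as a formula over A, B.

u1 = B ∨ A
u2 = B ⊕ u1 = B ⊕ (B ∨ A)
u3 = A ⊙ u2 = A ⊙ (B ⊕ (B ∨ A))

A ⊙ (B ⊕ (B ∨ A))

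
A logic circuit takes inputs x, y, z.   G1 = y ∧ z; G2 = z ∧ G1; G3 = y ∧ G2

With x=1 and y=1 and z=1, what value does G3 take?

1

G1 = 1 ∧ 1 = 1
G2 = 1 ∧ 1 = 1
G3 = 1 ∧ 1 = 1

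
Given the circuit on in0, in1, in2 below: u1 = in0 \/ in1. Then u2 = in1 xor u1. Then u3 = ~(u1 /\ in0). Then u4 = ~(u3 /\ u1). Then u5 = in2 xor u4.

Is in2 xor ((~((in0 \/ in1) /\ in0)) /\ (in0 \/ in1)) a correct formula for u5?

u1 = in0 \/ in1
u3 = ~(u1 /\ in0) = ~((in0 \/ in1) /\ in0)
u4 = ~(u3 /\ u1) = ~((~((in0 \/ in1) /\ in0)) /\ (in0 \/ in1))
u5 = in2 xor u4 = in2 xor (~((~((in0 \/ in1) /\ in0)) /\ (in0 \/ in1)))
At in0=0, in1=0, in2=0: circuit gives 1, formula gives 0.

No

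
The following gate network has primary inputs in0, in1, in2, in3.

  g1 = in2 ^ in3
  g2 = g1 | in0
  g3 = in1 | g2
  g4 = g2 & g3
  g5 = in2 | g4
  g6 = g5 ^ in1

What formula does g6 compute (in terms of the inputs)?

(in2 | (((in2 ^ in3) | in0) & (in1 | ((in2 ^ in3) | in0)))) ^ in1

g1 = in2 ^ in3
g2 = g1 | in0 = (in2 ^ in3) | in0
g3 = in1 | g2 = in1 | ((in2 ^ in3) | in0)
g4 = g2 & g3 = ((in2 ^ in3) | in0) & (in1 | ((in2 ^ in3) | in0))
g5 = in2 | g4 = in2 | (((in2 ^ in3) | in0) & (in1 | ((in2 ^ in3) | in0)))
g6 = g5 ^ in1 = (in2 | (((in2 ^ in3) | in0) & (in1 | ((in2 ^ in3) | in0)))) ^ in1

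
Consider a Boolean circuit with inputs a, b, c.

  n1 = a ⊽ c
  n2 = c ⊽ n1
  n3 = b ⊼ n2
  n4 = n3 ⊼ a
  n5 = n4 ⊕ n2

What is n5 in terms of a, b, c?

((b ⊼ (c ⊽ (a ⊽ c))) ⊼ a) ⊕ (c ⊽ (a ⊽ c))

n1 = a ⊽ c
n2 = c ⊽ n1 = c ⊽ (a ⊽ c)
n3 = b ⊼ n2 = b ⊼ (c ⊽ (a ⊽ c))
n4 = n3 ⊼ a = (b ⊼ (c ⊽ (a ⊽ c))) ⊼ a
n5 = n4 ⊕ n2 = ((b ⊼ (c ⊽ (a ⊽ c))) ⊼ a) ⊕ (c ⊽ (a ⊽ c))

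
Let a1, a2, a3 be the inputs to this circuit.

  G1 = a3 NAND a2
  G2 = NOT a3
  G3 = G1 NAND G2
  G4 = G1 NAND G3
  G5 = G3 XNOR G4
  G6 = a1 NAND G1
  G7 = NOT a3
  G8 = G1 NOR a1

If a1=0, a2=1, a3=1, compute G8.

G1 = 1 NAND 1 = 0
G8 = 0 NOR 0 = 1

1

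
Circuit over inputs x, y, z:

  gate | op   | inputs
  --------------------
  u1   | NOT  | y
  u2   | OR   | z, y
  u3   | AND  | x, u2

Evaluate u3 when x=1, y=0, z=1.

1

u2 = 1 OR 0 = 1
u3 = 1 AND 1 = 1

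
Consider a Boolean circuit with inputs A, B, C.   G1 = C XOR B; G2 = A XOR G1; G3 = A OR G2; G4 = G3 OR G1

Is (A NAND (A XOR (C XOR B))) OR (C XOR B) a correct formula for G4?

G1 = C XOR B
G2 = A XOR G1 = A XOR (C XOR B)
G3 = A OR G2 = A OR (A XOR (C XOR B))
G4 = G3 OR G1 = (A OR (A XOR (C XOR B))) OR (C XOR B)
At A=0, B=0, C=0: circuit gives 0, formula gives 1.

No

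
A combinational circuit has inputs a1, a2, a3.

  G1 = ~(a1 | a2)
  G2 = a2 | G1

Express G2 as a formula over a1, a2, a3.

G1 = ~(a1 | a2)
G2 = a2 | G1 = a2 | (~(a1 | a2))

a2 | (~(a1 | a2))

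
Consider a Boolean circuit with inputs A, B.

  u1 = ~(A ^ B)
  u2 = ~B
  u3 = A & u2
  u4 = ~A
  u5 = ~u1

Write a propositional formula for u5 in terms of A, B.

u1 = ~(A ^ B)
u5 = ~u1 = ~(~(A ^ B))

~(~(A ^ B))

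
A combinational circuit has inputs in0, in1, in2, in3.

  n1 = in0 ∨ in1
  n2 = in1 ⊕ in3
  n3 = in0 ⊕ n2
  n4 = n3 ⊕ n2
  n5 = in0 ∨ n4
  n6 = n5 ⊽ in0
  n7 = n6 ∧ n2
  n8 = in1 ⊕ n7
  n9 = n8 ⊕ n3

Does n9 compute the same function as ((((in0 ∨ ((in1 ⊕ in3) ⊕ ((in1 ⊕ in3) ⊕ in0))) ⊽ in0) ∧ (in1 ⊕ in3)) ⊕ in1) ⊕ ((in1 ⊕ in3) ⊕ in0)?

Yes

n2 = in1 ⊕ in3
n3 = in0 ⊕ n2 = in0 ⊕ (in1 ⊕ in3)
n4 = n3 ⊕ n2 = (in0 ⊕ (in1 ⊕ in3)) ⊕ (in1 ⊕ in3)
n5 = in0 ∨ n4 = in0 ∨ ((in0 ⊕ (in1 ⊕ in3)) ⊕ (in1 ⊕ in3))
n6 = n5 ⊽ in0 = (in0 ∨ ((in0 ⊕ (in1 ⊕ in3)) ⊕ (in1 ⊕ in3))) ⊽ in0
n7 = n6 ∧ n2 = ((in0 ∨ ((in0 ⊕ (in1 ⊕ in3)) ⊕ (in1 ⊕ in3))) ⊽ in0) ∧ (in1 ⊕ in3)
n8 = in1 ⊕ n7 = in1 ⊕ (((in0 ∨ ((in0 ⊕ (in1 ⊕ in3)) ⊕ (in1 ⊕ in3))) ⊽ in0) ∧ (in1 ⊕ in3))
n9 = n8 ⊕ n3 = (in1 ⊕ (((in0 ∨ ((in0 ⊕ (in1 ⊕ in3)) ⊕ (in1 ⊕ in3))) ⊽ in0) ∧ (in1 ⊕ in3))) ⊕ (in0 ⊕ (in1 ⊕ in3))
At in0=0, in1=0, in2=0, in3=0: circuit gives 0, formula gives 0.
At in0=0, in1=1, in2=0, in3=0: circuit gives 1, formula gives 1.
Agrees on all 16 inputs.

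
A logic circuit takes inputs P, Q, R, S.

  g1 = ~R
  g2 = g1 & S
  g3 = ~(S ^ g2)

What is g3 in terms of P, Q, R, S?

~(S ^ (~R & S))

g1 = ~R
g2 = g1 & S = ~R & S
g3 = ~(S ^ g2) = ~(S ^ (~R & S))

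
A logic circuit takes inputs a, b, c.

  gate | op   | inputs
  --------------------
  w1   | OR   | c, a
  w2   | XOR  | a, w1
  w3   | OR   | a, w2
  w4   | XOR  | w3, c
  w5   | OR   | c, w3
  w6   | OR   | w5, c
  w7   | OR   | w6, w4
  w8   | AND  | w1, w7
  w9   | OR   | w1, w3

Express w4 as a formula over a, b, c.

w1 = c OR a
w2 = a XOR w1 = a XOR (c OR a)
w3 = a OR w2 = a OR (a XOR (c OR a))
w4 = w3 XOR c = (a OR (a XOR (c OR a))) XOR c

(a OR (a XOR (c OR a))) XOR c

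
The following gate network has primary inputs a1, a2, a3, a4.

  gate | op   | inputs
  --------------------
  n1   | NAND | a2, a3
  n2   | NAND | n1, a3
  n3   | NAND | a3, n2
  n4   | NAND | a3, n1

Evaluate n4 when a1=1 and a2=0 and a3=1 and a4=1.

0

n1 = 0 NAND 1 = 1
n4 = 1 NAND 1 = 0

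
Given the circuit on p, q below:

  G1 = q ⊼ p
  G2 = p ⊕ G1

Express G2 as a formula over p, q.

p ⊕ (q ⊼ p)

G1 = q ⊼ p
G2 = p ⊕ G1 = p ⊕ (q ⊼ p)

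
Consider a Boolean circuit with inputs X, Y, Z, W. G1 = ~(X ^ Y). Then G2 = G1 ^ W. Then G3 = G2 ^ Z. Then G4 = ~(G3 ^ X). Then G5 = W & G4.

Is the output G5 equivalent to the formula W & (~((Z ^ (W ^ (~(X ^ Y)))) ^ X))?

Yes

G1 = ~(X ^ Y)
G2 = G1 ^ W = (~(X ^ Y)) ^ W
G3 = G2 ^ Z = ((~(X ^ Y)) ^ W) ^ Z
G4 = ~(G3 ^ X) = ~((((~(X ^ Y)) ^ W) ^ Z) ^ X)
G5 = W & G4 = W & (~((((~(X ^ Y)) ^ W) ^ Z) ^ X))
At X=0, Y=0, Z=0, W=0: circuit gives 0, formula gives 0.
At X=0, Y=0, Z=0, W=1: circuit gives 1, formula gives 1.
Agrees on all 16 inputs.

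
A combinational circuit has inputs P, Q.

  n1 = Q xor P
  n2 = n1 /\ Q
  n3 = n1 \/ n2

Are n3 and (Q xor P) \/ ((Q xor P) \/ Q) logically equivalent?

n1 = Q xor P
n2 = n1 /\ Q = (Q xor P) /\ Q
n3 = n1 \/ n2 = (Q xor P) \/ ((Q xor P) /\ Q)
At P=1, Q=1: circuit gives 0, formula gives 1.

No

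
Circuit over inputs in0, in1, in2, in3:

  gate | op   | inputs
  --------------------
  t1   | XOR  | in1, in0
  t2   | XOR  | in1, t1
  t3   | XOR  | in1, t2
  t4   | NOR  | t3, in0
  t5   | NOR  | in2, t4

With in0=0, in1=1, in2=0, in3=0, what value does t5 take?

t1 = 1 XOR 0 = 1
t2 = 1 XOR 1 = 0
t3 = 1 XOR 0 = 1
t4 = 1 NOR 0 = 0
t5 = 0 NOR 0 = 1

1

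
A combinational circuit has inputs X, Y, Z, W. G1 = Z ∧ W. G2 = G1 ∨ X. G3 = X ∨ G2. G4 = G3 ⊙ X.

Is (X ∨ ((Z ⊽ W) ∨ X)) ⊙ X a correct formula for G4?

No

G1 = Z ∧ W
G2 = G1 ∨ X = (Z ∧ W) ∨ X
G3 = X ∨ G2 = X ∨ ((Z ∧ W) ∨ X)
G4 = G3 ⊙ X = (X ∨ ((Z ∧ W) ∨ X)) ⊙ X
At X=0, Y=0, Z=0, W=0: circuit gives 1, formula gives 0.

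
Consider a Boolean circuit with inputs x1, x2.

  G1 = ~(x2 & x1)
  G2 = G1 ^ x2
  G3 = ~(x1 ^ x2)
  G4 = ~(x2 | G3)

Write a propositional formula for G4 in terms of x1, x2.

~(x2 | (~(x1 ^ x2)))

G3 = ~(x1 ^ x2)
G4 = ~(x2 | G3) = ~(x2 | (~(x1 ^ x2)))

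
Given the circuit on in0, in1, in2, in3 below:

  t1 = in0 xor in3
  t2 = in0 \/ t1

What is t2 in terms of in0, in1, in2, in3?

t1 = in0 xor in3
t2 = in0 \/ t1 = in0 \/ (in0 xor in3)

in0 \/ (in0 xor in3)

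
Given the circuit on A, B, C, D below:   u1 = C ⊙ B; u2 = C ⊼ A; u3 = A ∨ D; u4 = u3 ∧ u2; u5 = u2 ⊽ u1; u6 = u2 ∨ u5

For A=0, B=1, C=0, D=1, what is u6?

u1 = 0 ⊙ 1 = 0
u2 = 0 ⊼ 0 = 1
u5 = 1 ⊽ 0 = 0
u6 = 1 ∨ 0 = 1

1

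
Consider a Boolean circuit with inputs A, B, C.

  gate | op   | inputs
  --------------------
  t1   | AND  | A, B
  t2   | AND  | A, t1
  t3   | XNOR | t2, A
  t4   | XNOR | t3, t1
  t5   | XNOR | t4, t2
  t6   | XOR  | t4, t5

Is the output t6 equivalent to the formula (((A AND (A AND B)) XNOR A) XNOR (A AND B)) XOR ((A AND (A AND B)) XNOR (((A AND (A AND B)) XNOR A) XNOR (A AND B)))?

Yes

t1 = A AND B
t2 = A AND t1 = A AND (A AND B)
t3 = t2 XNOR A = (A AND (A AND B)) XNOR A
t4 = t3 XNOR t1 = ((A AND (A AND B)) XNOR A) XNOR (A AND B)
t5 = t4 XNOR t2 = (((A AND (A AND B)) XNOR A) XNOR (A AND B)) XNOR (A AND (A AND B))
t6 = t4 XOR t5 = (((A AND (A AND B)) XNOR A) XNOR (A AND B)) XOR ((((A AND (A AND B)) XNOR A) XNOR (A AND B)) XNOR (A AND (A AND B)))
At A=1, B=1, C=0: circuit gives 0, formula gives 0.
At A=0, B=0, C=0: circuit gives 1, formula gives 1.
Agrees on all 8 inputs.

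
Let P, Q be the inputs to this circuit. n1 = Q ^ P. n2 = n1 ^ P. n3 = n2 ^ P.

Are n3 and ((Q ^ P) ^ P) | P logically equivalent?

No

n1 = Q ^ P
n2 = n1 ^ P = (Q ^ P) ^ P
n3 = n2 ^ P = ((Q ^ P) ^ P) ^ P
At P=1, Q=1: circuit gives 0, formula gives 1.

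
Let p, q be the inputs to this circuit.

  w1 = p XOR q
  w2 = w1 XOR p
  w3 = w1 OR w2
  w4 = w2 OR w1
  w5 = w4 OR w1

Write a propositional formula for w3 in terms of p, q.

(p XOR q) OR ((p XOR q) XOR p)

w1 = p XOR q
w2 = w1 XOR p = (p XOR q) XOR p
w3 = w1 OR w2 = (p XOR q) OR ((p XOR q) XOR p)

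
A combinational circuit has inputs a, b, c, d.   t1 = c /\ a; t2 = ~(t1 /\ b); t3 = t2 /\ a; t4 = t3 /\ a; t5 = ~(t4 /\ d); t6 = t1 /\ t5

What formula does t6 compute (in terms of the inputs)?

(c /\ a) /\ (~((((~((c /\ a) /\ b)) /\ a) /\ a) /\ d))

t1 = c /\ a
t2 = ~(t1 /\ b) = ~((c /\ a) /\ b)
t3 = t2 /\ a = (~((c /\ a) /\ b)) /\ a
t4 = t3 /\ a = ((~((c /\ a) /\ b)) /\ a) /\ a
t5 = ~(t4 /\ d) = ~((((~((c /\ a) /\ b)) /\ a) /\ a) /\ d)
t6 = t1 /\ t5 = (c /\ a) /\ (~((((~((c /\ a) /\ b)) /\ a) /\ a) /\ d))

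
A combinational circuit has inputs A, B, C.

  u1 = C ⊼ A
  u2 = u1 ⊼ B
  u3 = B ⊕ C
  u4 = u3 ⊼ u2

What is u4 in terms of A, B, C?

u1 = C ⊼ A
u2 = u1 ⊼ B = (C ⊼ A) ⊼ B
u3 = B ⊕ C
u4 = u3 ⊼ u2 = (B ⊕ C) ⊼ ((C ⊼ A) ⊼ B)

(B ⊕ C) ⊼ ((C ⊼ A) ⊼ B)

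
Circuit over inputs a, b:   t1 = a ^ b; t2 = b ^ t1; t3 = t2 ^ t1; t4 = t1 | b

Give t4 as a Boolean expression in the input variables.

t1 = a ^ b
t4 = t1 | b = (a ^ b) | b

(a ^ b) | b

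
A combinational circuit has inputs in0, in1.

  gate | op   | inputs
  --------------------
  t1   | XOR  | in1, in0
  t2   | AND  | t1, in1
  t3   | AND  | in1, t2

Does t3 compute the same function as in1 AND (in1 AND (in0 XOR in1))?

t1 = in1 XOR in0
t2 = t1 AND in1 = (in1 XOR in0) AND in1
t3 = in1 AND t2 = in1 AND ((in1 XOR in0) AND in1)
At in0=0, in1=0: circuit gives 0, formula gives 0.
At in0=0, in1=1: circuit gives 1, formula gives 1.
Agrees on all 4 inputs.

Yes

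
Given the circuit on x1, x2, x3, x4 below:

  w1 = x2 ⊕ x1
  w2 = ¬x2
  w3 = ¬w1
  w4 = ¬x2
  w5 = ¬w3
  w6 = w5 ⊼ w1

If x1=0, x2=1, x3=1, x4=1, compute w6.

w1 = 1 ⊕ 0 = 1
w3 = ¬1 = 0
w5 = ¬0 = 1
w6 = 1 ⊼ 1 = 0

0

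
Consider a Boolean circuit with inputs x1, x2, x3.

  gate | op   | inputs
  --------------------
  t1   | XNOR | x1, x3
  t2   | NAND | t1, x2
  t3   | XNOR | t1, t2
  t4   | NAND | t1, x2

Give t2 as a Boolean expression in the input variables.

t1 = x1 XNOR x3
t2 = t1 NAND x2 = (x1 XNOR x3) NAND x2

(x1 XNOR x3) NAND x2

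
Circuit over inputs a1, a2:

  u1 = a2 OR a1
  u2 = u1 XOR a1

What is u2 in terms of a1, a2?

u1 = a2 OR a1
u2 = u1 XOR a1 = (a2 OR a1) XOR a1

(a2 OR a1) XOR a1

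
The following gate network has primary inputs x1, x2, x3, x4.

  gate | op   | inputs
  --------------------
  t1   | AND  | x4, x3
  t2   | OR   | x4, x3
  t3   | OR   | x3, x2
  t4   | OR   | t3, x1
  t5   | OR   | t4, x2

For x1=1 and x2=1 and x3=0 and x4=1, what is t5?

t3 = 0 OR 1 = 1
t4 = 1 OR 1 = 1
t5 = 1 OR 1 = 1

1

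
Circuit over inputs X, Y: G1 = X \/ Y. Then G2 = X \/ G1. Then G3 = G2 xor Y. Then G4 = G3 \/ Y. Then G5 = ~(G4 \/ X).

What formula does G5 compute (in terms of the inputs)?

G1 = X \/ Y
G2 = X \/ G1 = X \/ (X \/ Y)
G3 = G2 xor Y = (X \/ (X \/ Y)) xor Y
G4 = G3 \/ Y = ((X \/ (X \/ Y)) xor Y) \/ Y
G5 = ~(G4 \/ X) = ~((((X \/ (X \/ Y)) xor Y) \/ Y) \/ X)

~((((X \/ (X \/ Y)) xor Y) \/ Y) \/ X)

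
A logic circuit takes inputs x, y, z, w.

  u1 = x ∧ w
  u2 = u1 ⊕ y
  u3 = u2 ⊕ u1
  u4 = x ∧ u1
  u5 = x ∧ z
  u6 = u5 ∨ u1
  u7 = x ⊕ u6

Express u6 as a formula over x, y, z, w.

(x ∧ z) ∨ (x ∧ w)

u1 = x ∧ w
u5 = x ∧ z
u6 = u5 ∨ u1 = (x ∧ z) ∨ (x ∧ w)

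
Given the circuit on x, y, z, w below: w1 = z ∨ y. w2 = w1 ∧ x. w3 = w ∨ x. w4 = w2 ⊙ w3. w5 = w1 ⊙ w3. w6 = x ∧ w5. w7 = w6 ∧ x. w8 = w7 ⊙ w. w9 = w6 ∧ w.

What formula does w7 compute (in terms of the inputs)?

(x ∧ ((z ∨ y) ⊙ (w ∨ x))) ∧ x

w1 = z ∨ y
w3 = w ∨ x
w5 = w1 ⊙ w3 = (z ∨ y) ⊙ (w ∨ x)
w6 = x ∧ w5 = x ∧ ((z ∨ y) ⊙ (w ∨ x))
w7 = w6 ∧ x = (x ∧ ((z ∨ y) ⊙ (w ∨ x))) ∧ x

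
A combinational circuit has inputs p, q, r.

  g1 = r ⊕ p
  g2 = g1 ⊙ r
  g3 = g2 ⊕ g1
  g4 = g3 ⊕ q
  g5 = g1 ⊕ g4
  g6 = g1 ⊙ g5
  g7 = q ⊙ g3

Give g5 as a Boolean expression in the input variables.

g1 = r ⊕ p
g2 = g1 ⊙ r = (r ⊕ p) ⊙ r
g3 = g2 ⊕ g1 = ((r ⊕ p) ⊙ r) ⊕ (r ⊕ p)
g4 = g3 ⊕ q = (((r ⊕ p) ⊙ r) ⊕ (r ⊕ p)) ⊕ q
g5 = g1 ⊕ g4 = (r ⊕ p) ⊕ ((((r ⊕ p) ⊙ r) ⊕ (r ⊕ p)) ⊕ q)

(r ⊕ p) ⊕ ((((r ⊕ p) ⊙ r) ⊕ (r ⊕ p)) ⊕ q)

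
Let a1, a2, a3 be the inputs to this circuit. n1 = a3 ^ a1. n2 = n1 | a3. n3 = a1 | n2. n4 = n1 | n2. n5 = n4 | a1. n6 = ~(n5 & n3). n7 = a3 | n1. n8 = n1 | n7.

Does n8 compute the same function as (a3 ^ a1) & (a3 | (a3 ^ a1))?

n1 = a3 ^ a1
n7 = a3 | n1 = a3 | (a3 ^ a1)
n8 = n1 | n7 = (a3 ^ a1) | (a3 | (a3 ^ a1))
At a1=1, a2=0, a3=1: circuit gives 1, formula gives 0.

No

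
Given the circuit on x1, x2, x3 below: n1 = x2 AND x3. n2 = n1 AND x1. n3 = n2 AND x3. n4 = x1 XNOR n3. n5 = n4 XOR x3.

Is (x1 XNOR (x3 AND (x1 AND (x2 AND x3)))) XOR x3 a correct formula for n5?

Yes

n1 = x2 AND x3
n2 = n1 AND x1 = (x2 AND x3) AND x1
n3 = n2 AND x3 = ((x2 AND x3) AND x1) AND x3
n4 = x1 XNOR n3 = x1 XNOR (((x2 AND x3) AND x1) AND x3)
n5 = n4 XOR x3 = (x1 XNOR (((x2 AND x3) AND x1) AND x3)) XOR x3
At x1=0, x2=0, x3=1: circuit gives 0, formula gives 0.
At x1=0, x2=0, x3=0: circuit gives 1, formula gives 1.
Agrees on all 8 inputs.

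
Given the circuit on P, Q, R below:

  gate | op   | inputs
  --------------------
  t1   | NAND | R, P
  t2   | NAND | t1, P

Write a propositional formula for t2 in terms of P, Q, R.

(R NAND P) NAND P

t1 = R NAND P
t2 = t1 NAND P = (R NAND P) NAND P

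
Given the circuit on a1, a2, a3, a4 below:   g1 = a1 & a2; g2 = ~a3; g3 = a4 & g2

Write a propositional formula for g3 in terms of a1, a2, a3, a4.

g2 = ~a3
g3 = a4 & g2 = a4 & ~a3

a4 & ~a3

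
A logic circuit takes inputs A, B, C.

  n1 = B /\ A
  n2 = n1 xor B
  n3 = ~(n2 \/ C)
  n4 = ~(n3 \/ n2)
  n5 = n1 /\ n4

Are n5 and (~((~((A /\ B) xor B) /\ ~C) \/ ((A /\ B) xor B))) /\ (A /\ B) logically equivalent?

n1 = B /\ A
n2 = n1 xor B = (B /\ A) xor B
n3 = ~(n2 \/ C) = ~(((B /\ A) xor B) \/ C)
n4 = ~(n3 \/ n2) = ~((~(((B /\ A) xor B) \/ C)) \/ ((B /\ A) xor B))
n5 = n1 /\ n4 = (B /\ A) /\ (~((~(((B /\ A) xor B) \/ C)) \/ ((B /\ A) xor B)))
At A=0, B=0, C=0: circuit gives 0, formula gives 0.
At A=1, B=1, C=1: circuit gives 1, formula gives 1.
Agrees on all 8 inputs.

Yes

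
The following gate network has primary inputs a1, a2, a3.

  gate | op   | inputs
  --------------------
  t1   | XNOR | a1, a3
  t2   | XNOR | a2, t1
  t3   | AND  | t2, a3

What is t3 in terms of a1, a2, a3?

t1 = a1 XNOR a3
t2 = a2 XNOR t1 = a2 XNOR (a1 XNOR a3)
t3 = t2 AND a3 = (a2 XNOR (a1 XNOR a3)) AND a3

(a2 XNOR (a1 XNOR a3)) AND a3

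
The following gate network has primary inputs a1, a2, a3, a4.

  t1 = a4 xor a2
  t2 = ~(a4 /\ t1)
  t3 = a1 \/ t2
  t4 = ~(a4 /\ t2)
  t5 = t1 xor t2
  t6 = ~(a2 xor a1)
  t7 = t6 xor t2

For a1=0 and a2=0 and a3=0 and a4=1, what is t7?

1

t1 = 1 xor 0 = 1
t2 = ~(1 /\ 1) = 0
t6 = ~(0 xor 0) = 1
t7 = 1 xor 0 = 1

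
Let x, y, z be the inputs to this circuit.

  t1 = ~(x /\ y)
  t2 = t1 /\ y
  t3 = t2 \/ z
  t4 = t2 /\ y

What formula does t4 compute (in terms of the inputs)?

((~(x /\ y)) /\ y) /\ y

t1 = ~(x /\ y)
t2 = t1 /\ y = (~(x /\ y)) /\ y
t4 = t2 /\ y = ((~(x /\ y)) /\ y) /\ y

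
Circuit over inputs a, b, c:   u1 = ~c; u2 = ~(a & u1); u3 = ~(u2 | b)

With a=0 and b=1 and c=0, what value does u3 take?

0

u1 = ~0 = 1
u2 = ~(0 & 1) = 1
u3 = ~(1 | 1) = 0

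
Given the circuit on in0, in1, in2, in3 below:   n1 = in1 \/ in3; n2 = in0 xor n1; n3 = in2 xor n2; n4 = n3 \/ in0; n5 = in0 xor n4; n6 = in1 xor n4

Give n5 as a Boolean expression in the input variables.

n1 = in1 \/ in3
n2 = in0 xor n1 = in0 xor (in1 \/ in3)
n3 = in2 xor n2 = in2 xor (in0 xor (in1 \/ in3))
n4 = n3 \/ in0 = (in2 xor (in0 xor (in1 \/ in3))) \/ in0
n5 = in0 xor n4 = in0 xor ((in2 xor (in0 xor (in1 \/ in3))) \/ in0)

in0 xor ((in2 xor (in0 xor (in1 \/ in3))) \/ in0)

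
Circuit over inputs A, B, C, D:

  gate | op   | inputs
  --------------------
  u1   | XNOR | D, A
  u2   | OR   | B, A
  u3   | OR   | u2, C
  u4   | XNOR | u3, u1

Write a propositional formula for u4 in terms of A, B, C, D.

u1 = D XNOR A
u2 = B OR A
u3 = u2 OR C = (B OR A) OR C
u4 = u3 XNOR u1 = ((B OR A) OR C) XNOR (D XNOR A)

((B OR A) OR C) XNOR (D XNOR A)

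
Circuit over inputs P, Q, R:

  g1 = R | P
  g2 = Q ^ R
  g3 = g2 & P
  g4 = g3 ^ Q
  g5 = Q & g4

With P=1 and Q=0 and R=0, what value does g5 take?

0

g2 = 0 ^ 0 = 0
g3 = 0 & 1 = 0
g4 = 0 ^ 0 = 0
g5 = 0 & 0 = 0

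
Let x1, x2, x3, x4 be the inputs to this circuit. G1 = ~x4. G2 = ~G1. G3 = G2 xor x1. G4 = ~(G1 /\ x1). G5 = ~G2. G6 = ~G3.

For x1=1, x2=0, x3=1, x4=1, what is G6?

1

G1 = ~1 = 0
G2 = ~0 = 1
G3 = 1 xor 1 = 0
G6 = ~0 = 1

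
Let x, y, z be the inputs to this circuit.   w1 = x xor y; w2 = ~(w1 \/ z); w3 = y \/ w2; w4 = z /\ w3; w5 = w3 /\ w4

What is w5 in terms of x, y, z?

(y \/ (~((x xor y) \/ z))) /\ (z /\ (y \/ (~((x xor y) \/ z))))

w1 = x xor y
w2 = ~(w1 \/ z) = ~((x xor y) \/ z)
w3 = y \/ w2 = y \/ (~((x xor y) \/ z))
w4 = z /\ w3 = z /\ (y \/ (~((x xor y) \/ z)))
w5 = w3 /\ w4 = (y \/ (~((x xor y) \/ z))) /\ (z /\ (y \/ (~((x xor y) \/ z))))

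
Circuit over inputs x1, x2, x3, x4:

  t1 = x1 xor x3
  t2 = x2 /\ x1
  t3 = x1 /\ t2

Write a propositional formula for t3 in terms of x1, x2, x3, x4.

x1 /\ (x2 /\ x1)

t2 = x2 /\ x1
t3 = x1 /\ t2 = x1 /\ (x2 /\ x1)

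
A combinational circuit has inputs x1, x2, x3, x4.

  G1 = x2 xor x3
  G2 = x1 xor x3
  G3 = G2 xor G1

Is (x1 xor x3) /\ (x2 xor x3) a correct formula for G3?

No

G1 = x2 xor x3
G2 = x1 xor x3
G3 = G2 xor G1 = (x1 xor x3) xor (x2 xor x3)
At x1=0, x2=0, x3=1, x4=0: circuit gives 0, formula gives 1.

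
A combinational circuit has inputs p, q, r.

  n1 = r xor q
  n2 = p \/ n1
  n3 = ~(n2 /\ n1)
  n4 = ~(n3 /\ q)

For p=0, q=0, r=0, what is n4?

1

n1 = 0 xor 0 = 0
n2 = 0 \/ 0 = 0
n3 = ~(0 /\ 0) = 1
n4 = ~(1 /\ 0) = 1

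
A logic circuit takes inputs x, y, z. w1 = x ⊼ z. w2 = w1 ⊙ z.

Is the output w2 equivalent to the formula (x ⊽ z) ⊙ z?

No

w1 = x ⊼ z
w2 = w1 ⊙ z = (x ⊼ z) ⊙ z
At x=0, y=0, z=1: circuit gives 1, formula gives 0.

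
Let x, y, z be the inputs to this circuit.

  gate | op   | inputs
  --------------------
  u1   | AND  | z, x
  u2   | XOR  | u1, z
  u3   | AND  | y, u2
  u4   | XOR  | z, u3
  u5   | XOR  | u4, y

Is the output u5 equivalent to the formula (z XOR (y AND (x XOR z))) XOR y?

No

u1 = z AND x
u2 = u1 XOR z = (z AND x) XOR z
u3 = y AND u2 = y AND ((z AND x) XOR z)
u4 = z XOR u3 = z XOR (y AND ((z AND x) XOR z))
u5 = u4 XOR y = (z XOR (y AND ((z AND x) XOR z))) XOR y
At x=1, y=1, z=0: circuit gives 1, formula gives 0.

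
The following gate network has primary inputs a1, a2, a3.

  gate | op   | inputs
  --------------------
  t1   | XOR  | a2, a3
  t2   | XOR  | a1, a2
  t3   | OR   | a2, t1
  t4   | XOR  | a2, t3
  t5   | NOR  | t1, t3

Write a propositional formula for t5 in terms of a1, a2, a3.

t1 = a2 XOR a3
t3 = a2 OR t1 = a2 OR (a2 XOR a3)
t5 = t1 NOR t3 = (a2 XOR a3) NOR (a2 OR (a2 XOR a3))

(a2 XOR a3) NOR (a2 OR (a2 XOR a3))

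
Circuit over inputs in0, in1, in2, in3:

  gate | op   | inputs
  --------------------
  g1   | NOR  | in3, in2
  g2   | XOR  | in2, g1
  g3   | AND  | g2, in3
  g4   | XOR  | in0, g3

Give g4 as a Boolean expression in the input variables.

g1 = in3 NOR in2
g2 = in2 XOR g1 = in2 XOR (in3 NOR in2)
g3 = g2 AND in3 = (in2 XOR (in3 NOR in2)) AND in3
g4 = in0 XOR g3 = in0 XOR ((in2 XOR (in3 NOR in2)) AND in3)

in0 XOR ((in2 XOR (in3 NOR in2)) AND in3)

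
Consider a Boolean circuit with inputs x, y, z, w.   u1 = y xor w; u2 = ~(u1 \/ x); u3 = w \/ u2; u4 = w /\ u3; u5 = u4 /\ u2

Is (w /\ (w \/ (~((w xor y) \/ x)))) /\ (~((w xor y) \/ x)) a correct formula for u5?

u1 = y xor w
u2 = ~(u1 \/ x) = ~((y xor w) \/ x)
u3 = w \/ u2 = w \/ (~((y xor w) \/ x))
u4 = w /\ u3 = w /\ (w \/ (~((y xor w) \/ x)))
u5 = u4 /\ u2 = (w /\ (w \/ (~((y xor w) \/ x)))) /\ (~((y xor w) \/ x))
At x=0, y=0, z=0, w=0: circuit gives 0, formula gives 0.
At x=0, y=1, z=0, w=1: circuit gives 1, formula gives 1.
Agrees on all 16 inputs.

Yes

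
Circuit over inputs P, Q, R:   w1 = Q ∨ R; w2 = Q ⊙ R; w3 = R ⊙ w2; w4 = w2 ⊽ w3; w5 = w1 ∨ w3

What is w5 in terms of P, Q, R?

w1 = Q ∨ R
w2 = Q ⊙ R
w3 = R ⊙ w2 = R ⊙ (Q ⊙ R)
w5 = w1 ∨ w3 = (Q ∨ R) ∨ (R ⊙ (Q ⊙ R))

(Q ∨ R) ∨ (R ⊙ (Q ⊙ R))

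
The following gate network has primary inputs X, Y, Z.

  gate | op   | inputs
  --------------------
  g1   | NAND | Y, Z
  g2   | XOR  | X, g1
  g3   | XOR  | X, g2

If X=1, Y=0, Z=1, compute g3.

g1 = 0 NAND 1 = 1
g2 = 1 XOR 1 = 0
g3 = 1 XOR 0 = 1

1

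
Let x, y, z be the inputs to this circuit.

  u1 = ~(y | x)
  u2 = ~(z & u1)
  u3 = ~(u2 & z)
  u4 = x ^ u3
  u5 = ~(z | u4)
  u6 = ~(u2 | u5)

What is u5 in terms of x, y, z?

u1 = ~(y | x)
u2 = ~(z & u1) = ~(z & (~(y | x)))
u3 = ~(u2 & z) = ~((~(z & (~(y | x)))) & z)
u4 = x ^ u3 = x ^ (~((~(z & (~(y | x)))) & z))
u5 = ~(z | u4) = ~(z | (x ^ (~((~(z & (~(y | x)))) & z))))

~(z | (x ^ (~((~(z & (~(y | x)))) & z))))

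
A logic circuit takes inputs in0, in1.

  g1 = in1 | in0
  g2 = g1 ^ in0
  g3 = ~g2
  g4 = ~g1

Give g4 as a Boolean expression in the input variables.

g1 = in1 | in0
g4 = ~g1 = ~(in1 | in0)

~(in1 | in0)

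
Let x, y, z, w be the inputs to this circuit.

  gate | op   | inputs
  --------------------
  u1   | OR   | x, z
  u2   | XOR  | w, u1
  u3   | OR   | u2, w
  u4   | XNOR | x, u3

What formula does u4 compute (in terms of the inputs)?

x XNOR ((w XOR (x OR z)) OR w)

u1 = x OR z
u2 = w XOR u1 = w XOR (x OR z)
u3 = u2 OR w = (w XOR (x OR z)) OR w
u4 = x XNOR u3 = x XNOR ((w XOR (x OR z)) OR w)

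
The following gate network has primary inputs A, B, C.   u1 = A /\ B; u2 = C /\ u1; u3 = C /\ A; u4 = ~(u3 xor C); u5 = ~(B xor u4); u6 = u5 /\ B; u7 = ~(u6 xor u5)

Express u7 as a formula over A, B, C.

~(((~(B xor (~((C /\ A) xor C)))) /\ B) xor (~(B xor (~((C /\ A) xor C)))))

u3 = C /\ A
u4 = ~(u3 xor C) = ~((C /\ A) xor C)
u5 = ~(B xor u4) = ~(B xor (~((C /\ A) xor C)))
u6 = u5 /\ B = (~(B xor (~((C /\ A) xor C)))) /\ B
u7 = ~(u6 xor u5) = ~(((~(B xor (~((C /\ A) xor C)))) /\ B) xor (~(B xor (~((C /\ A) xor C)))))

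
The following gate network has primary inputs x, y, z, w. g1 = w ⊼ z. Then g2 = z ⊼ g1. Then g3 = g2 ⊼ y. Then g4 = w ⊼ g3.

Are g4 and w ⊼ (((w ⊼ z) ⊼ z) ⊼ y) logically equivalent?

g1 = w ⊼ z
g2 = z ⊼ g1 = z ⊼ (w ⊼ z)
g3 = g2 ⊼ y = (z ⊼ (w ⊼ z)) ⊼ y
g4 = w ⊼ g3 = w ⊼ ((z ⊼ (w ⊼ z)) ⊼ y)
At x=0, y=0, z=0, w=1: circuit gives 0, formula gives 0.
At x=0, y=0, z=0, w=0: circuit gives 1, formula gives 1.
Agrees on all 16 inputs.

Yes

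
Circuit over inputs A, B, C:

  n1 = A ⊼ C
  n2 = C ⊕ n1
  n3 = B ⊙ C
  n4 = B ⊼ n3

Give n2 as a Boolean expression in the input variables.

n1 = A ⊼ C
n2 = C ⊕ n1 = C ⊕ (A ⊼ C)

C ⊕ (A ⊼ C)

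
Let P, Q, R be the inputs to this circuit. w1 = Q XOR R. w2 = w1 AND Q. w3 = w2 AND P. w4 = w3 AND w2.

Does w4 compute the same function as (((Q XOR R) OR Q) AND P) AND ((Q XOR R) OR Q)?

w1 = Q XOR R
w2 = w1 AND Q = (Q XOR R) AND Q
w3 = w2 AND P = ((Q XOR R) AND Q) AND P
w4 = w3 AND w2 = (((Q XOR R) AND Q) AND P) AND ((Q XOR R) AND Q)
At P=1, Q=0, R=1: circuit gives 0, formula gives 1.

No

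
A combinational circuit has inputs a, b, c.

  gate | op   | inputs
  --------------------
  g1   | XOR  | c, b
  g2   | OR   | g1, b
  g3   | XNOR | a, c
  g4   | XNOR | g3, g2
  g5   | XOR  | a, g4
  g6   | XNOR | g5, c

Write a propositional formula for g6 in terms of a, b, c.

(a XOR ((a XNOR c) XNOR ((c XOR b) OR b))) XNOR c

g1 = c XOR b
g2 = g1 OR b = (c XOR b) OR b
g3 = a XNOR c
g4 = g3 XNOR g2 = (a XNOR c) XNOR ((c XOR b) OR b)
g5 = a XOR g4 = a XOR ((a XNOR c) XNOR ((c XOR b) OR b))
g6 = g5 XNOR c = (a XOR ((a XNOR c) XNOR ((c XOR b) OR b))) XNOR c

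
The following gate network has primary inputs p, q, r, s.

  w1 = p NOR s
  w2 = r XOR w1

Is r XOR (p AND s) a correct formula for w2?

No

w1 = p NOR s
w2 = r XOR w1 = r XOR (p NOR s)
At p=0, q=0, r=0, s=0: circuit gives 1, formula gives 0.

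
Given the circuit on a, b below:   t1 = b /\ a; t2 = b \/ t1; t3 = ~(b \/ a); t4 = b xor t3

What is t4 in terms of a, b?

b xor (~(b \/ a))

t3 = ~(b \/ a)
t4 = b xor t3 = b xor (~(b \/ a))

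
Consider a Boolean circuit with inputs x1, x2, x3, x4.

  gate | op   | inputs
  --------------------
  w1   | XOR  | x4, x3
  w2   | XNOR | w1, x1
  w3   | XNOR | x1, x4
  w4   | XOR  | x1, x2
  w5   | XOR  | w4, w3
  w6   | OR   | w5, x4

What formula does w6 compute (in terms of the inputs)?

((x1 XOR x2) XOR (x1 XNOR x4)) OR x4

w3 = x1 XNOR x4
w4 = x1 XOR x2
w5 = w4 XOR w3 = (x1 XOR x2) XOR (x1 XNOR x4)
w6 = w5 OR x4 = ((x1 XOR x2) XOR (x1 XNOR x4)) OR x4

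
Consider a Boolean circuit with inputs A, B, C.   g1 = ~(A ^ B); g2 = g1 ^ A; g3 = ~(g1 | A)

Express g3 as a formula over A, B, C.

~((~(A ^ B)) | A)

g1 = ~(A ^ B)
g3 = ~(g1 | A) = ~((~(A ^ B)) | A)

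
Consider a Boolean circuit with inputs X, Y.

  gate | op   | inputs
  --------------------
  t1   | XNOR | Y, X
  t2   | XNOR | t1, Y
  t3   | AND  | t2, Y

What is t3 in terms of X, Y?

t1 = Y XNOR X
t2 = t1 XNOR Y = (Y XNOR X) XNOR Y
t3 = t2 AND Y = ((Y XNOR X) XNOR Y) AND Y

((Y XNOR X) XNOR Y) AND Y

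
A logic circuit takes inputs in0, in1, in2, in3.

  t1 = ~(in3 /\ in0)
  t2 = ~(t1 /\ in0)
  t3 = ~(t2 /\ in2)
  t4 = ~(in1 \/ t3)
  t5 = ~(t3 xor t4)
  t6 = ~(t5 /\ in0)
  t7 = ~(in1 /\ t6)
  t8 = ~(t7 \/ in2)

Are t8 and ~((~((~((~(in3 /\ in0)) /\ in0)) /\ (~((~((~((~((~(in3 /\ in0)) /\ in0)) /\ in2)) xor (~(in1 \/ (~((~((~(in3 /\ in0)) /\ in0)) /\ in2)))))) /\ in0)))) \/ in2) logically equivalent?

t1 = ~(in3 /\ in0)
t2 = ~(t1 /\ in0) = ~((~(in3 /\ in0)) /\ in0)
t3 = ~(t2 /\ in2) = ~((~((~(in3 /\ in0)) /\ in0)) /\ in2)
t4 = ~(in1 \/ t3) = ~(in1 \/ (~((~((~(in3 /\ in0)) /\ in0)) /\ in2)))
t5 = ~(t3 xor t4) = ~((~((~((~(in3 /\ in0)) /\ in0)) /\ in2)) xor (~(in1 \/ (~((~((~(in3 /\ in0)) /\ in0)) /\ in2)))))
t6 = ~(t5 /\ in0) = ~((~((~((~((~(in3 /\ in0)) /\ in0)) /\ in2)) xor (~(in1 \/ (~((~((~(in3 /\ in0)) /\ in0)) /\ in2)))))) /\ in0)
t7 = ~(in1 /\ t6) = ~(in1 /\ (~((~((~((~((~(in3 /\ in0)) /\ in0)) /\ in2)) xor (~(in1 \/ (~((~((~(in3 /\ in0)) /\ in0)) /\ in2)))))) /\ in0)))
t8 = ~(t7 \/ in2) = ~((~(in1 /\ (~((~((~((~((~(in3 /\ in0)) /\ in0)) /\ in2)) xor (~(in1 \/ (~((~((~(in3 /\ in0)) /\ in0)) /\ in2)))))) /\ in0)))) \/ in2)
At in0=0, in1=0, in2=0, in3=0: circuit gives 0, formula gives 1.

No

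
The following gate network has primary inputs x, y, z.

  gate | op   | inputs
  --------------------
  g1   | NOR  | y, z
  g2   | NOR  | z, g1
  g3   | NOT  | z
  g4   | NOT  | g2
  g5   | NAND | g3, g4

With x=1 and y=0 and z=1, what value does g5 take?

g1 = 0 NOR 1 = 0
g2 = 1 NOR 0 = 0
g3 = NOT 1 = 0
g4 = NOT 0 = 1
g5 = 0 NAND 1 = 1

1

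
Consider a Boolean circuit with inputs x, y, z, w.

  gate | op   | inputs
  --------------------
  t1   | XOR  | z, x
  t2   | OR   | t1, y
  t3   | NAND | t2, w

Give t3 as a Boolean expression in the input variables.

((z XOR x) OR y) NAND w

t1 = z XOR x
t2 = t1 OR y = (z XOR x) OR y
t3 = t2 NAND w = ((z XOR x) OR y) NAND w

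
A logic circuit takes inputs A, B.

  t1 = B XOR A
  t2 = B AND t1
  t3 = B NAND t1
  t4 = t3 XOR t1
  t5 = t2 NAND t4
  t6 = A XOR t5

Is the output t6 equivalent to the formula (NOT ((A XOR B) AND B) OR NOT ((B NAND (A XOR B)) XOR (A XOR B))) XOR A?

t1 = B XOR A
t2 = B AND t1 = B AND (B XOR A)
t3 = B NAND t1 = B NAND (B XOR A)
t4 = t3 XOR t1 = (B NAND (B XOR A)) XOR (B XOR A)
t5 = t2 NAND t4 = (B AND (B XOR A)) NAND ((B NAND (B XOR A)) XOR (B XOR A))
t6 = A XOR t5 = A XOR ((B AND (B XOR A)) NAND ((B NAND (B XOR A)) XOR (B XOR A)))
At A=0, B=1: circuit gives 0, formula gives 0.
At A=0, B=0: circuit gives 1, formula gives 1.
Agrees on all 4 inputs.

Yes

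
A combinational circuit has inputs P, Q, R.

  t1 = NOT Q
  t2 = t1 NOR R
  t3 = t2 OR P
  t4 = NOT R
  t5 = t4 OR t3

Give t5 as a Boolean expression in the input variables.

NOT R OR ((NOT Q NOR R) OR P)

t1 = NOT Q
t2 = t1 NOR R = NOT Q NOR R
t3 = t2 OR P = (NOT Q NOR R) OR P
t4 = NOT R
t5 = t4 OR t3 = NOT R OR ((NOT Q NOR R) OR P)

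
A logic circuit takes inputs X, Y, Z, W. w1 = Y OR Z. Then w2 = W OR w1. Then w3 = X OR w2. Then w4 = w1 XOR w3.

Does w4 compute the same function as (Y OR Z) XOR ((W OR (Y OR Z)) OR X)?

w1 = Y OR Z
w2 = W OR w1 = W OR (Y OR Z)
w3 = X OR w2 = X OR (W OR (Y OR Z))
w4 = w1 XOR w3 = (Y OR Z) XOR (X OR (W OR (Y OR Z)))
At X=0, Y=0, Z=0, W=0: circuit gives 0, formula gives 0.
At X=0, Y=0, Z=0, W=1: circuit gives 1, formula gives 1.
Agrees on all 16 inputs.

Yes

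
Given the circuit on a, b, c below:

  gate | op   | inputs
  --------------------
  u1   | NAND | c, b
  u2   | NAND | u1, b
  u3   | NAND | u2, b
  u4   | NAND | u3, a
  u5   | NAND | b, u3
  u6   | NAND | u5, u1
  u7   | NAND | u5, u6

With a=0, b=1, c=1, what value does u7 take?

u1 = 1 NAND 1 = 0
u2 = 0 NAND 1 = 1
u3 = 1 NAND 1 = 0
u5 = 1 NAND 0 = 1
u6 = 1 NAND 0 = 1
u7 = 1 NAND 1 = 0

0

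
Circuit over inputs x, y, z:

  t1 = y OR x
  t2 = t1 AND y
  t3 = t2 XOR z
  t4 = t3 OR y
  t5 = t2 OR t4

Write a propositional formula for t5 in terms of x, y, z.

t1 = y OR x
t2 = t1 AND y = (y OR x) AND y
t3 = t2 XOR z = ((y OR x) AND y) XOR z
t4 = t3 OR y = (((y OR x) AND y) XOR z) OR y
t5 = t2 OR t4 = ((y OR x) AND y) OR ((((y OR x) AND y) XOR z) OR y)

((y OR x) AND y) OR ((((y OR x) AND y) XOR z) OR y)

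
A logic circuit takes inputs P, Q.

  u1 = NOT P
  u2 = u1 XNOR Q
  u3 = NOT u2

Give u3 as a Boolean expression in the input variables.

NOT (NOT P XNOR Q)

u1 = NOT P
u2 = u1 XNOR Q = NOT P XNOR Q
u3 = NOT u2 = NOT (NOT P XNOR Q)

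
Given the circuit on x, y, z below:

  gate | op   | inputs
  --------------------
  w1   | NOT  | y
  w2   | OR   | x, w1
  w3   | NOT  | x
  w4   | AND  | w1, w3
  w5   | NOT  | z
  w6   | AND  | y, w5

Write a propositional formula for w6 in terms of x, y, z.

w5 = NOT z
w6 = y AND w5 = y AND NOT z

y AND NOT z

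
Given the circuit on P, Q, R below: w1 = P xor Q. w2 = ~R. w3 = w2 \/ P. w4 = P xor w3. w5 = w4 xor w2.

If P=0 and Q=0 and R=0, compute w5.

0

w2 = ~0 = 1
w3 = 1 \/ 0 = 1
w4 = 0 xor 1 = 1
w5 = 1 xor 1 = 0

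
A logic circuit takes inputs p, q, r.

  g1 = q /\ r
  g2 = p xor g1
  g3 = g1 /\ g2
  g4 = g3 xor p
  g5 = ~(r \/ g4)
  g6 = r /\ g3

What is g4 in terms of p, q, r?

g1 = q /\ r
g2 = p xor g1 = p xor (q /\ r)
g3 = g1 /\ g2 = (q /\ r) /\ (p xor (q /\ r))
g4 = g3 xor p = ((q /\ r) /\ (p xor (q /\ r))) xor p

((q /\ r) /\ (p xor (q /\ r))) xor p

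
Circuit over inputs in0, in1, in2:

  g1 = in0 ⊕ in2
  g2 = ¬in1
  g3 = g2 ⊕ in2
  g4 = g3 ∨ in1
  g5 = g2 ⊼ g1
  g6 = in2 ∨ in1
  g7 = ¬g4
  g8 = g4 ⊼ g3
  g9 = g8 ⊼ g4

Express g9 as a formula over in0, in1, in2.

g2 = ¬in1
g3 = g2 ⊕ in2 = ¬in1 ⊕ in2
g4 = g3 ∨ in1 = (¬in1 ⊕ in2) ∨ in1
g8 = g4 ⊼ g3 = ((¬in1 ⊕ in2) ∨ in1) ⊼ (¬in1 ⊕ in2)
g9 = g8 ⊼ g4 = (((¬in1 ⊕ in2) ∨ in1) ⊼ (¬in1 ⊕ in2)) ⊼ ((¬in1 ⊕ in2) ∨ in1)

(((¬in1 ⊕ in2) ∨ in1) ⊼ (¬in1 ⊕ in2)) ⊼ ((¬in1 ⊕ in2) ∨ in1)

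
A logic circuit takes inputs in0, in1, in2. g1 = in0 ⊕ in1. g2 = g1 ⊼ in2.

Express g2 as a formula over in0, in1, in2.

(in0 ⊕ in1) ⊼ in2

g1 = in0 ⊕ in1
g2 = g1 ⊼ in2 = (in0 ⊕ in1) ⊼ in2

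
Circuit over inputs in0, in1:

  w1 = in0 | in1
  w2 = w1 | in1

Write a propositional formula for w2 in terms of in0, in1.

w1 = in0 | in1
w2 = w1 | in1 = (in0 | in1) | in1

(in0 | in1) | in1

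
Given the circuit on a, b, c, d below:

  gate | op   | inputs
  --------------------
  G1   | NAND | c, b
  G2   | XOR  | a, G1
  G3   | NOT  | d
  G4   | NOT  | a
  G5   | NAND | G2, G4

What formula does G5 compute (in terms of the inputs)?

G1 = c NAND b
G2 = a XOR G1 = a XOR (c NAND b)
G4 = NOT a
G5 = G2 NAND G4 = (a XOR (c NAND b)) NAND NOT a

(a XOR (c NAND b)) NAND NOT a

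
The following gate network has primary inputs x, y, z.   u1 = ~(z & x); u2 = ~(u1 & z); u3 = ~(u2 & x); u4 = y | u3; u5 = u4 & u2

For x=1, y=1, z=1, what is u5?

1

u1 = ~(1 & 1) = 0
u2 = ~(0 & 1) = 1
u3 = ~(1 & 1) = 0
u4 = 1 | 0 = 1
u5 = 1 & 1 = 1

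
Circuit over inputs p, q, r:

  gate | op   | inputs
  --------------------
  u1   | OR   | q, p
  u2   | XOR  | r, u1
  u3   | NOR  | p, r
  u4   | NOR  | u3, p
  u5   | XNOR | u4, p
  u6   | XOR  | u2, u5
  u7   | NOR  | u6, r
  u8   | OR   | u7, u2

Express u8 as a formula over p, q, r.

(((r XOR (q OR p)) XOR (((p NOR r) NOR p) XNOR p)) NOR r) OR (r XOR (q OR p))

u1 = q OR p
u2 = r XOR u1 = r XOR (q OR p)
u3 = p NOR r
u4 = u3 NOR p = (p NOR r) NOR p
u5 = u4 XNOR p = ((p NOR r) NOR p) XNOR p
u6 = u2 XOR u5 = (r XOR (q OR p)) XOR (((p NOR r) NOR p) XNOR p)
u7 = u6 NOR r = ((r XOR (q OR p)) XOR (((p NOR r) NOR p) XNOR p)) NOR r
u8 = u7 OR u2 = (((r XOR (q OR p)) XOR (((p NOR r) NOR p) XNOR p)) NOR r) OR (r XOR (q OR p))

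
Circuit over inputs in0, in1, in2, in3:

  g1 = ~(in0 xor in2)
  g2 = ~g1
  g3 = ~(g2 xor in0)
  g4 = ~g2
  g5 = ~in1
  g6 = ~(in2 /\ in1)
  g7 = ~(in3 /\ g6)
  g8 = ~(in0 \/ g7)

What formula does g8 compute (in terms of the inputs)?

~(in0 \/ (~(in3 /\ (~(in2 /\ in1)))))

g6 = ~(in2 /\ in1)
g7 = ~(in3 /\ g6) = ~(in3 /\ (~(in2 /\ in1)))
g8 = ~(in0 \/ g7) = ~(in0 \/ (~(in3 /\ (~(in2 /\ in1)))))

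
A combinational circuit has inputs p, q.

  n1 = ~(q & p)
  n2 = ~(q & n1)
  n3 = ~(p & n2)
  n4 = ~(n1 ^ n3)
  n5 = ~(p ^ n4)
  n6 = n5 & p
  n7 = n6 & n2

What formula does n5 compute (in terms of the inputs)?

~(p ^ (~((~(q & p)) ^ (~(p & (~(q & (~(q & p)))))))))

n1 = ~(q & p)
n2 = ~(q & n1) = ~(q & (~(q & p)))
n3 = ~(p & n2) = ~(p & (~(q & (~(q & p)))))
n4 = ~(n1 ^ n3) = ~((~(q & p)) ^ (~(p & (~(q & (~(q & p)))))))
n5 = ~(p ^ n4) = ~(p ^ (~((~(q & p)) ^ (~(p & (~(q & (~(q & p)))))))))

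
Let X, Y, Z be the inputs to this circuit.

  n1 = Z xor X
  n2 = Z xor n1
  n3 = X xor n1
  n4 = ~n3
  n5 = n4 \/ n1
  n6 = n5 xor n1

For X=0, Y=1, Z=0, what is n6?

1

n1 = 0 xor 0 = 0
n3 = 0 xor 0 = 0
n4 = ~0 = 1
n5 = 1 \/ 0 = 1
n6 = 1 xor 0 = 1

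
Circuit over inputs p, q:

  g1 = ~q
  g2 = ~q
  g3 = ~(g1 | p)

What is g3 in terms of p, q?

~(~q | p)

g1 = ~q
g3 = ~(g1 | p) = ~(~q | p)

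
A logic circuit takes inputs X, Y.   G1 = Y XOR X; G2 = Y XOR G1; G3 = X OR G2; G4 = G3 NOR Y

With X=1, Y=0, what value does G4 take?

G1 = 0 XOR 1 = 1
G2 = 0 XOR 1 = 1
G3 = 1 OR 1 = 1
G4 = 1 NOR 0 = 0

0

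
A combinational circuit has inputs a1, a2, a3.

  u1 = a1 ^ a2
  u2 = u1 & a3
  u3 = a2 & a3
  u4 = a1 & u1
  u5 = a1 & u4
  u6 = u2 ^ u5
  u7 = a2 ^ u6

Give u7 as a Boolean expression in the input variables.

a2 ^ (((a1 ^ a2) & a3) ^ (a1 & (a1 & (a1 ^ a2))))

u1 = a1 ^ a2
u2 = u1 & a3 = (a1 ^ a2) & a3
u4 = a1 & u1 = a1 & (a1 ^ a2)
u5 = a1 & u4 = a1 & (a1 & (a1 ^ a2))
u6 = u2 ^ u5 = ((a1 ^ a2) & a3) ^ (a1 & (a1 & (a1 ^ a2)))
u7 = a2 ^ u6 = a2 ^ (((a1 ^ a2) & a3) ^ (a1 & (a1 & (a1 ^ a2))))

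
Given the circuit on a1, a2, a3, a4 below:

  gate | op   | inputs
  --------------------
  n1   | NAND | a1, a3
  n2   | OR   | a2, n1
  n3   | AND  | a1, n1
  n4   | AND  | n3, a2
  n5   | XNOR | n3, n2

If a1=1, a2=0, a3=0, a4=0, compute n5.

1

n1 = 1 NAND 0 = 1
n2 = 0 OR 1 = 1
n3 = 1 AND 1 = 1
n5 = 1 XNOR 1 = 1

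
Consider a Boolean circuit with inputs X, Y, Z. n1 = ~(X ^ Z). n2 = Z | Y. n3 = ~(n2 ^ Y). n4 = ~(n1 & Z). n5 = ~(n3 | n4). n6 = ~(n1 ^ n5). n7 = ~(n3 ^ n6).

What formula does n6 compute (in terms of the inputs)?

n1 = ~(X ^ Z)
n2 = Z | Y
n3 = ~(n2 ^ Y) = ~((Z | Y) ^ Y)
n4 = ~(n1 & Z) = ~((~(X ^ Z)) & Z)
n5 = ~(n3 | n4) = ~((~((Z | Y) ^ Y)) | (~((~(X ^ Z)) & Z)))
n6 = ~(n1 ^ n5) = ~((~(X ^ Z)) ^ (~((~((Z | Y) ^ Y)) | (~((~(X ^ Z)) & Z)))))

~((~(X ^ Z)) ^ (~((~((Z | Y) ^ Y)) | (~((~(X ^ Z)) & Z)))))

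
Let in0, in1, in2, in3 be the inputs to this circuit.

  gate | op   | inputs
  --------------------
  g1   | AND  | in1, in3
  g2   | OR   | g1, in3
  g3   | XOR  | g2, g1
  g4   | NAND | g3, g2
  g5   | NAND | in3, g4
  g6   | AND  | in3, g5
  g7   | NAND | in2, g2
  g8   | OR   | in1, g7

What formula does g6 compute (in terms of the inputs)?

in3 AND (in3 NAND ((((in1 AND in3) OR in3) XOR (in1 AND in3)) NAND ((in1 AND in3) OR in3)))

g1 = in1 AND in3
g2 = g1 OR in3 = (in1 AND in3) OR in3
g3 = g2 XOR g1 = ((in1 AND in3) OR in3) XOR (in1 AND in3)
g4 = g3 NAND g2 = (((in1 AND in3) OR in3) XOR (in1 AND in3)) NAND ((in1 AND in3) OR in3)
g5 = in3 NAND g4 = in3 NAND ((((in1 AND in3) OR in3) XOR (in1 AND in3)) NAND ((in1 AND in3) OR in3))
g6 = in3 AND g5 = in3 AND (in3 NAND ((((in1 AND in3) OR in3) XOR (in1 AND in3)) NAND ((in1 AND in3) OR in3)))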